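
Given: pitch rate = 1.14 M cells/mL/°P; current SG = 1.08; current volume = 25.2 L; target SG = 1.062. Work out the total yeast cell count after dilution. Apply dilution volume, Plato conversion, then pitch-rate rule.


V_w = V·((SG_c−1)/(SG_t−1)−1);  °P = 259 − 259/SG_t;  cells = rate·(V+V_w)·°P
V_w = 25.2·((1.08−1)/(1.062−1)−1) = 7.3161
V_final = 25.2 + 7.3161 = 32.5161
°P = 259 − 259/1.062 = 15.1205
cells = 1.14·32.5161·15.1205

560.4936 billion cells


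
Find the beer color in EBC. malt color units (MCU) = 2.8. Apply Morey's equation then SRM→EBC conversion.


SRM = 1.4922·MCU^0.6859;  EBC = SRM·1.97
SRM = 1.4922·2.8^0.6859 = 3.0237
EBC = 3.0237·1.97

5.9566 EBC


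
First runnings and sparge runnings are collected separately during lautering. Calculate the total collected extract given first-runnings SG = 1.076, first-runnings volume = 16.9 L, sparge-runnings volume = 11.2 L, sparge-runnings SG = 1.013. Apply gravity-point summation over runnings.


total = Σ (SG_i − 1)·1000·V_i
first = (1.076 − 1)·1000·16.9 = 1284.4000
sparge = (1.013 − 1)·1000·11.2 = 145.6000
total = 1284.4000 + 145.6000

1430.0000 gravity·L


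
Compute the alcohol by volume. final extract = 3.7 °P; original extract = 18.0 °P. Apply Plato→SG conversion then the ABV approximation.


SG = 259/(259 − P);  ABV = (OG − FG)·131.25
OG = 259/(259 − 18.0) = 1.0747
FG = 259/(259 − 3.7) = 1.0145
ABV = (1.0747 − 1.0145)·131.25

7.9007 % ABV


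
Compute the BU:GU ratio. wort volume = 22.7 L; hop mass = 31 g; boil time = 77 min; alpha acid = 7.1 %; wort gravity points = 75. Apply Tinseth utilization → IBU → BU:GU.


U = 1.65·0.000125^(GP/1000)·(1−e^(−0.04t))/4.15;  IBU = (α/100)·m·U·1000/V;  BU:GU = IBU/GP
U = 1.65·0.000125^(75/1000)·(1−e^(−0.04·77))/4.15 = 0.1933
IBU = (7.1/100)·31·0.1933·1000/22.7 = 18.7441
BU:GU = 18.7441/75

0.2499


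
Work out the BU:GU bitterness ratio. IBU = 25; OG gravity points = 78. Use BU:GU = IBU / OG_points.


BU:GU = 25 / 78

0.3205


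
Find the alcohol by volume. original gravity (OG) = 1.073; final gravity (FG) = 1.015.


ABV = (OG − FG) · 131.25
ABV = (1.073 − 1.015) · 131.25

7.6125 % ABV


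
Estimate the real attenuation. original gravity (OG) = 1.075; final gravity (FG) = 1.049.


AA = (OG−FG)/(OG−1)·100;  RA = AA·0.8192
AA = (1.075 − 1.049)/(1.075 − 1)·100 = 34.6667
RA = 34.6667·0.8192

28.3989 %


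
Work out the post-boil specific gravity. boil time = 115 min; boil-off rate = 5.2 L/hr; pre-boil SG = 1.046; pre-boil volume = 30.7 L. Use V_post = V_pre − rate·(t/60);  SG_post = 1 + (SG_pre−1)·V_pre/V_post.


V_post = 30.7 − 5.2·(115/60) = 20.7333
SG_post = 1 + (1.046 − 1)·30.7/20.7333

1.0681


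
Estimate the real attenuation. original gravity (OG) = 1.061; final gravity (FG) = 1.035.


AA = (OG−FG)/(OG−1)·100;  RA = AA·0.8192
AA = (1.061 − 1.035)/(1.061 − 1)·100 = 42.6230
RA = 42.6230·0.8192

34.9167 %


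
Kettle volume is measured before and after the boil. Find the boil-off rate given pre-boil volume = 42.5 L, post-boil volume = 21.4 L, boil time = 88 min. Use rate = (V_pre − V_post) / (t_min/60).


rate = (42.5 − 21.4) / (88/60)

14.3864 L/hr


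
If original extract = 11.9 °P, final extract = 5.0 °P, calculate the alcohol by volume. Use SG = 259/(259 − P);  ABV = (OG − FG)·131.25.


OG = 259/(259 − 11.9) = 1.0482
FG = 259/(259 − 5.0) = 1.0197
ABV = (1.0482 − 1.0197)·131.25

3.7372 % ABV


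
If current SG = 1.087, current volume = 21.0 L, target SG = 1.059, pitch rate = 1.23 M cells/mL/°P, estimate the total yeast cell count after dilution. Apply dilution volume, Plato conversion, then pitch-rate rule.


V_w = V·((SG_c−1)/(SG_t−1)−1);  °P = 259 − 259/SG_t;  cells = rate·(V+V_w)·°P
V_w = 21.0·((1.087−1)/(1.059−1)−1) = 9.9661
V_final = 21.0 + 9.9661 = 30.9661
°P = 259 − 259/1.059 = 14.4297
cells = 1.23·30.9661·14.4297

549.6009 billion cells


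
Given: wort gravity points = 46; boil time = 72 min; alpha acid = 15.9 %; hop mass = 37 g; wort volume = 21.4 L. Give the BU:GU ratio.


U = 1.65·0.000125^(GP/1000)·(1−e^(−0.04t))/4.15;  IBU = (α/100)·m·U·1000/V;  BU:GU = IBU/GP
U = 1.65·0.000125^(46/1000)·(1−e^(−0.04·72))/4.15 = 0.2482
IBU = (15.9/100)·37·0.2482·1000/21.4 = 68.2321
BU:GU = 68.2321/46

1.4833


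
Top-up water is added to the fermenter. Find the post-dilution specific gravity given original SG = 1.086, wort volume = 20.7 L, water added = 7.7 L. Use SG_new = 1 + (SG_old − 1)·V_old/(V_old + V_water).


pts = (1.086 − 1)·1000·20.7/(20.7 + 7.7) = 62.6831
SG_new = 1 + 62.6831/1000

1.0627


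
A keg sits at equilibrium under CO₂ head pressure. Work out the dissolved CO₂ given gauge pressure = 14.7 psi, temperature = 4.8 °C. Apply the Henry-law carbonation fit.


vols = (P + 14.695)·(0.01821 + 0.09011·e^(−0.04·T))
vols = (14.7 + 14.695)·(0.01821 + 0.09011·e^(−0.04·4.8))

2.7213 volumes


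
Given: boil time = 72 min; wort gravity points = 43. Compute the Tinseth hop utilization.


U = 1.65·0.000125^(GP/1000) · (1 − e^(−0.04·t))/4.15
bigness = 1.65·0.000125^(43/1000) = 1.1211
boil_factor = (1 − e^(−0.04·72))/4.15 = 0.2274
U = 1.1211 · 0.2274

0.2550


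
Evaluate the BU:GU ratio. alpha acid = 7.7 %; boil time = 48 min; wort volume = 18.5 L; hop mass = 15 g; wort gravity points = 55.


U = 1.65·0.000125^(GP/1000)·(1−e^(−0.04t))/4.15;  IBU = (α/100)·m·U·1000/V;  BU:GU = IBU/GP
U = 1.65·0.000125^(55/1000)·(1−e^(−0.04·48))/4.15 = 0.2070
IBU = (7.7/100)·15·0.2070·1000/18.5 = 12.9219
BU:GU = 12.9219/55

0.2349


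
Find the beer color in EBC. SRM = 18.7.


EBC = SRM · 1.97
EBC = 18.7 · 1.97

36.8390 EBC


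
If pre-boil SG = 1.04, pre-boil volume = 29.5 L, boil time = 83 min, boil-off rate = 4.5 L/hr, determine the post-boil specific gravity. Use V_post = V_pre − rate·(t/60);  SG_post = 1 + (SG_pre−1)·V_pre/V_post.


V_post = 29.5 − 4.5·(83/60) = 23.2750
SG_post = 1 + (1.04 − 1)·29.5/23.2750

1.0507


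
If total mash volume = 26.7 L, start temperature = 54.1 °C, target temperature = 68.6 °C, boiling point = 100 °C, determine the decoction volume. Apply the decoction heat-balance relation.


V_dec = V_total·(T_target − T_start)/(T_boil − T_start)
V_dec = 26.7·(68.6 − 54.1)/(100 − 54.1)

8.4346 L


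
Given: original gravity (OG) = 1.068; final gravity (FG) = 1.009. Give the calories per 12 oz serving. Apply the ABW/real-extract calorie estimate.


ABW = (OG−FG)·131.25·0.79/FG;  °P = 259 − 259/SG (for OG→OE and FG→AE);  RE = 0.1808·OE + 0.8192·AE;  Cal = (6.9·ABW + 4·(RE−0.1))·FG·3.55
ABW = (1.068 − 1.009)·131.25·0.79/1.009 = 6.0630
OE = 259 − 259/1.068 = 16.4906 °P
AE = 259 − 259/1.009 = 2.3102 °P
RE = 0.1808·16.4906 + 0.8192·2.3102 = 4.8740 °P
Cal = (6.9·6.0630 + 4·(4.8740−0.1))·1.009·3.55

218.2510 kcal


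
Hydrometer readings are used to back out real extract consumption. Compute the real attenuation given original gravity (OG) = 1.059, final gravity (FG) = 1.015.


AA = (OG−FG)/(OG−1)·100;  RA = AA·0.8192
AA = (1.059 − 1.015)/(1.059 − 1)·100 = 74.5763
RA = 74.5763·0.8192

61.0929 %


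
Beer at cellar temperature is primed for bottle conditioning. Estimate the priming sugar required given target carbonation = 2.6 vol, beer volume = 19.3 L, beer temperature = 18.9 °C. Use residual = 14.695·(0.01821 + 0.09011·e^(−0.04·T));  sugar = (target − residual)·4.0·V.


residual = 14.695·(0.01821 + 0.09011·e^(−0.04·18.9)) = 0.8893
sugar = (2.6 − 0.8893)·4.0·19.3

132.0625 g


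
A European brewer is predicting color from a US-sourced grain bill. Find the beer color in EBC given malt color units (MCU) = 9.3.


SRM = 1.4922·MCU^0.6859;  EBC = SRM·1.97
SRM = 1.4922·9.3^0.6859 = 6.8883
EBC = 6.8883·1.97

13.5699 EBC


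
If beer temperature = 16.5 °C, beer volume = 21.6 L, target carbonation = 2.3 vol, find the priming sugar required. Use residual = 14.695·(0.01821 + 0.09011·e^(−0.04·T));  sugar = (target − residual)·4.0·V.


residual = 14.695·(0.01821 + 0.09011·e^(−0.04·16.5)) = 0.9520
sugar = (2.3 − 0.9520)·4.0·21.6

116.4678 g


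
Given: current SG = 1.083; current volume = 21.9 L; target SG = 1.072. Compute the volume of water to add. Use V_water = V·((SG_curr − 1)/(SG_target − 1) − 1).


V_water = 21.9·((1.083 − 1)/(1.072 − 1) − 1)

3.3458 L


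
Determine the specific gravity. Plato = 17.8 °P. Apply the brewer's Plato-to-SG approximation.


SG = 259/(259 − P)
SG = 259/(259 − 17.8)

1.0738


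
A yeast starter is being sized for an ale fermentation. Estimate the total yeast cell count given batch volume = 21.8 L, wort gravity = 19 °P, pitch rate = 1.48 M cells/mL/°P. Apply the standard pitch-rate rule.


cells (billions) = rate · V_L · °P
cells = 1.48 · 21.8 · 19

613.0160 billion cells


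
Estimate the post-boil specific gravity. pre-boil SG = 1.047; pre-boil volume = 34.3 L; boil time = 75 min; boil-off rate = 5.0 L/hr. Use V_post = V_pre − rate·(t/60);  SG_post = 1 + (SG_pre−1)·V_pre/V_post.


V_post = 34.3 − 5.0·(75/60) = 28.0500
SG_post = 1 + (1.047 − 1)·34.3/28.0500

1.0575


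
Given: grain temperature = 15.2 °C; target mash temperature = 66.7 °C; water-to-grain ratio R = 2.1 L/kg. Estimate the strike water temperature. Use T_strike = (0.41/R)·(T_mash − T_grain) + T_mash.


T_strike = (0.41/2.1)·(66.7 − 15.2) + 66.7

76.7548 °C


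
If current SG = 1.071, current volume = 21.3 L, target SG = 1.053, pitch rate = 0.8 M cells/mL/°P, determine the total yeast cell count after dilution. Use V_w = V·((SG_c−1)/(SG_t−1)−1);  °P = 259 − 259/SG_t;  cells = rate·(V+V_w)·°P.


V_w = 21.3·((1.071−1)/(1.053−1)−1) = 7.2340
V_final = 21.3 + 7.2340 = 28.5340
°P = 259 − 259/1.053 = 13.0361
cells = 0.8·28.5340·13.0361

297.5770 billion cells


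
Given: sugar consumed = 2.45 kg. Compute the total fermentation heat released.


Q = m_sugar · 590 kJ/kg
Q = 2.45 · 590

1445.5000 kJ


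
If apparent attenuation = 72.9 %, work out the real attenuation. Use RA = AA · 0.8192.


RA = 72.9 · 0.8192

59.7197 %


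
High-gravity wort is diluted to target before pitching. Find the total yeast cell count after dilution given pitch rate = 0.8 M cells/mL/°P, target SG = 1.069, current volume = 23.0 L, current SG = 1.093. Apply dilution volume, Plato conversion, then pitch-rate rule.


V_w = V·((SG_c−1)/(SG_t−1)−1);  °P = 259 − 259/SG_t;  cells = rate·(V+V_w)·°P
V_w = 23.0·((1.093−1)/(1.069−1)−1) = 8.0000
V_final = 23.0 + 8.0000 = 31.0000
°P = 259 − 259/1.069 = 16.7175
cells = 0.8·31.0000·16.7175

414.5938 billion cells


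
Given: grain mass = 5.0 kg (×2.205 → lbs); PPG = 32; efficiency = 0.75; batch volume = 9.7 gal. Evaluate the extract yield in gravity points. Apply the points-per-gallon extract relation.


points = lbs × PPG × eff / vol
lbs = 5.0 × 2.205 = 11.0250
points = 11.0250 × 32 × 0.75 / 9.7

27.2784 points


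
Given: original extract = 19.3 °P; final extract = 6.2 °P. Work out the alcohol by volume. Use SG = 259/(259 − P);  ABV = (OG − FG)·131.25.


OG = 259/(259 − 19.3) = 1.0805
FG = 259/(259 − 6.2) = 1.0245
ABV = (1.0805 − 1.0245)·131.25

7.3489 % ABV


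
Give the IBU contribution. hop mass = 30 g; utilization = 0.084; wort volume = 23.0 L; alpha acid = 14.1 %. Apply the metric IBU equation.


IBU = (α/100)·mass·U·1000 / V
IBU = (14.1/100)·30·0.084·1000 / 23.0

15.4487 IBU


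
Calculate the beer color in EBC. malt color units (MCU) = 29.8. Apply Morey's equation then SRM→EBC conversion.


SRM = 1.4922·MCU^0.6859;  EBC = SRM·1.97
SRM = 1.4922·29.8^0.6859 = 15.3106
EBC = 15.3106·1.97

30.1619 EBC


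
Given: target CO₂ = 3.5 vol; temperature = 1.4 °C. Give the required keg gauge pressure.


psi = vols/(0.01821 + 0.09011·e^(−0.04·T)) − 14.695
psi = 3.5/(0.01821 + 0.09011·e^(−0.04·1.4)) − 14.695

19.1500 psi


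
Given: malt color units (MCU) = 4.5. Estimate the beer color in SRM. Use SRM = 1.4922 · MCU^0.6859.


SRM = 1.4922 · 4.5^0.6859

4.1866 SRM


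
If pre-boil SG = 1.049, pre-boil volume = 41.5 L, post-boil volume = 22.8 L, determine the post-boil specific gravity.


SG_post = 1 + (SG_pre − 1)·V_pre/V_post
pts_pre = (1.049 − 1)·1000 = 49.0000
pts_post = 49.0000·41.5/22.8 = 89.1886
SG_post = 1 + 89.1886/1000

1.0892


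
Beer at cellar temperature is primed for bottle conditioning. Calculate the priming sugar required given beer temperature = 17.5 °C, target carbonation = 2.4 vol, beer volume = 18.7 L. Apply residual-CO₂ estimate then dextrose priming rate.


residual = 14.695·(0.01821 + 0.09011·e^(−0.04·T));  sugar = (target − residual)·4.0·V
residual = 14.695·(0.01821 + 0.09011·e^(−0.04·17.5)) = 0.9252
sugar = (2.4 − 0.9252)·4.0·18.7

110.3182 g


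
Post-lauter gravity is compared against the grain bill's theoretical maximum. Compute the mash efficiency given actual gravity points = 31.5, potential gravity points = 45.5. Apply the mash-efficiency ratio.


efficiency = actual / potential × 100
efficiency = 31.5 / 45.5 × 100

69.2308 %


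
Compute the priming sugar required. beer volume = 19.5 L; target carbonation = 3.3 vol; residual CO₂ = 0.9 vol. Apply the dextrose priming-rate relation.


sugar = (target − residual)·4.0·V
sugar = (3.3 − 0.9)·4.0·19.5

187.2000 g


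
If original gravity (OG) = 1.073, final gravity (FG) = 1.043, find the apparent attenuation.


AA = (OG − FG)/(OG − 1) · 100
AA = (1.073 − 1.043)/(1.073 − 1) · 100

41.0959 %


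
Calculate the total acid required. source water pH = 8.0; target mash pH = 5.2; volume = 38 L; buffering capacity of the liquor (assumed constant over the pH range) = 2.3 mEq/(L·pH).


acid = buffering capacity · (pH_source − pH_target) · V
acid = 2.3 · (8.0 − 5.2) · 38

244.7200 mEq


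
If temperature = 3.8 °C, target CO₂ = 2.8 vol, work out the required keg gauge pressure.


psi = vols/(0.01821 + 0.09011·e^(−0.04·T)) − 14.695
psi = 2.8/(0.01821 + 0.09011·e^(−0.04·3.8)) − 14.695

14.5896 psi


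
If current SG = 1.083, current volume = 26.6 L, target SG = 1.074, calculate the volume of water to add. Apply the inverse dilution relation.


V_water = V·((SG_curr − 1)/(SG_target − 1) − 1)
V_water = 26.6·((1.083 − 1)/(1.074 − 1) − 1)

3.2351 L


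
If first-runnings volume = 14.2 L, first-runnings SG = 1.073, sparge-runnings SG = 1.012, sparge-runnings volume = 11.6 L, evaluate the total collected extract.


total = Σ (SG_i − 1)·1000·V_i
first = (1.073 − 1)·1000·14.2 = 1036.6000
sparge = (1.012 − 1)·1000·11.6 = 139.2000
total = 1036.6000 + 139.2000

1175.8000 gravity·L


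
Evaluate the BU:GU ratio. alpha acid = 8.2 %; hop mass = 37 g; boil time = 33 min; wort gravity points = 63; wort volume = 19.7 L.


U = 1.65·0.000125^(GP/1000)·(1−e^(−0.04t))/4.15;  IBU = (α/100)·m·U·1000/V;  BU:GU = IBU/GP
U = 1.65·0.000125^(63/1000)·(1−e^(−0.04·33))/4.15 = 0.1654
IBU = (8.2/100)·37·0.1654·1000/19.7 = 25.4750
BU:GU = 25.4750/63

0.4044


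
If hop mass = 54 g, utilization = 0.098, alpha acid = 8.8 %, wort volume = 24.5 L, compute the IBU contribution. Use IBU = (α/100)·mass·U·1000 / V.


IBU = (8.8/100)·54·0.098·1000 / 24.5

19.0080 IBU


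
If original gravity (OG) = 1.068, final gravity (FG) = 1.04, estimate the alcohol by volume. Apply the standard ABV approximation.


ABV = (OG − FG) · 131.25
ABV = (1.068 − 1.04) · 131.25

3.6750 % ABV


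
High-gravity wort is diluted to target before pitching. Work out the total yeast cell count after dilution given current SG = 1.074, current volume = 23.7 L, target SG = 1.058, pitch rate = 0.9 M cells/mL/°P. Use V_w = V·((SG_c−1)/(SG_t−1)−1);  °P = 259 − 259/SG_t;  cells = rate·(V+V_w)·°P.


V_w = 23.7·((1.074−1)/(1.058−1)−1) = 6.5379
V_final = 23.7 + 6.5379 = 30.2379
°P = 259 − 259/1.058 = 14.1985
cells = 0.9·30.2379·14.1985

386.3996 billion cells


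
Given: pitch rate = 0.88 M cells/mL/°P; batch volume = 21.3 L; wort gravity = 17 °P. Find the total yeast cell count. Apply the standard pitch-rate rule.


cells (billions) = rate · V_L · °P
cells = 0.88 · 21.3 · 17

318.6480 billion cells


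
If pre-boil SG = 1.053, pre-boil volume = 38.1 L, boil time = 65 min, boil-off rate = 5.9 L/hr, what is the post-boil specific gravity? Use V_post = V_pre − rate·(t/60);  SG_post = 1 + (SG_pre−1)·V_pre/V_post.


V_post = 38.1 − 5.9·(65/60) = 31.7083
SG_post = 1 + (1.053 − 1)·38.1/31.7083

1.0637


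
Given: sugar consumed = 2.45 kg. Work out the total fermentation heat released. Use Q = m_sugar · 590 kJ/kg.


Q = 2.45 · 590

1445.5000 kJ


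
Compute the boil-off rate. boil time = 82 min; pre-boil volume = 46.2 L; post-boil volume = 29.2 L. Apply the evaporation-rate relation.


rate = (V_pre − V_post) / (t_min/60)
rate = (46.2 − 29.2) / (82/60)

12.4390 L/hr


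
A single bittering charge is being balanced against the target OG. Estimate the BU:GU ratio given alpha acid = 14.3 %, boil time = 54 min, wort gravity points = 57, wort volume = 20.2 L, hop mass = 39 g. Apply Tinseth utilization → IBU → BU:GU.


U = 1.65·0.000125^(GP/1000)·(1−e^(−0.04t))/4.15;  IBU = (α/100)·m·U·1000/V;  BU:GU = IBU/GP
U = 1.65·0.000125^(57/1000)·(1−e^(−0.04·54))/4.15 = 0.2107
IBU = (14.3/100)·39·0.2107·1000/20.2 = 58.1825
BU:GU = 58.1825/57

1.0207


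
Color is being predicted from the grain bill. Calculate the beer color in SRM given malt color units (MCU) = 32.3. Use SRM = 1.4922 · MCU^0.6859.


SRM = 1.4922 · 32.3^0.6859

16.1804 SRM


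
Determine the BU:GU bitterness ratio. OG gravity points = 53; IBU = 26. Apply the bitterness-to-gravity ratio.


BU:GU = IBU / OG_points
BU:GU = 26 / 53

0.4906


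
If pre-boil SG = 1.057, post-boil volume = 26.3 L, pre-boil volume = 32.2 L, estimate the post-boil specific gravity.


SG_post = 1 + (SG_pre − 1)·V_pre/V_post
pts_pre = (1.057 − 1)·1000 = 57.0000
pts_post = 57.0000·32.2/26.3 = 69.7871
SG_post = 1 + 69.7871/1000

1.0698


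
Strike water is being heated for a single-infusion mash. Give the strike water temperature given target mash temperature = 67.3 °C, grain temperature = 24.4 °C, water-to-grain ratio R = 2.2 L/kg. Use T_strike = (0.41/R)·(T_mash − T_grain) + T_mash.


T_strike = (0.41/2.2)·(67.3 − 24.4) + 67.3

75.2950 °C


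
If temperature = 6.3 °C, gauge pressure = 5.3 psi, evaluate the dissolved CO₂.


vols = (P + 14.695)·(0.01821 + 0.09011·e^(−0.04·T))
vols = (5.3 + 14.695)·(0.01821 + 0.09011·e^(−0.04·6.3))

1.7645 volumes


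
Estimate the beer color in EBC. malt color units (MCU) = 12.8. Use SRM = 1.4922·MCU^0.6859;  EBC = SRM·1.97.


SRM = 1.4922·12.8^0.6859 = 8.5756
EBC = 8.5756·1.97

16.8938 EBC


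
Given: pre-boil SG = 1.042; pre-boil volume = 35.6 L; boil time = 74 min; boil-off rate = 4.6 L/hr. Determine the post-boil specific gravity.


V_post = V_pre − rate·(t/60);  SG_post = 1 + (SG_pre−1)·V_pre/V_post
V_post = 35.6 − 4.6·(74/60) = 29.9267
SG_post = 1 + (1.042 − 1)·35.6/29.9267

1.0500


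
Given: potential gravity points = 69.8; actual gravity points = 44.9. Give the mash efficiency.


efficiency = actual / potential × 100
efficiency = 44.9 / 69.8 × 100

64.3266 %


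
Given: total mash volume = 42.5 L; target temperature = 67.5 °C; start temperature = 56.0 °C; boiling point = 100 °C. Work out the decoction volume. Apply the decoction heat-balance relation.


V_dec = V_total·(T_target − T_start)/(T_boil − T_start)
V_dec = 42.5·(67.5 − 56.0)/(100 − 56.0)

11.1080 L


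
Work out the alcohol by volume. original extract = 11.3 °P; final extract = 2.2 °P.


SG = 259/(259 − P);  ABV = (OG − FG)·131.25
OG = 259/(259 − 11.3) = 1.0456
FG = 259/(259 − 2.2) = 1.0086
ABV = (1.0456 − 1.0086)·131.25

4.8632 % ABV


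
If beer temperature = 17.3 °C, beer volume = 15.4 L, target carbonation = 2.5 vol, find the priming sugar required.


residual = 14.695·(0.01821 + 0.09011·e^(−0.04·T));  sugar = (target − residual)·4.0·V
residual = 14.695·(0.01821 + 0.09011·e^(−0.04·17.3)) = 0.9304
sugar = (2.5 − 0.9304)·4.0·15.4

96.6849 g


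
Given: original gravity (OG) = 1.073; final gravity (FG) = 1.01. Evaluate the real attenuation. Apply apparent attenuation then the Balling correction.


AA = (OG−FG)/(OG−1)·100;  RA = AA·0.8192
AA = (1.073 − 1.01)/(1.073 − 1)·100 = 86.3014
RA = 86.3014·0.8192

70.6981 %


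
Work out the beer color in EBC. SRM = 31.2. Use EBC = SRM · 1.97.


EBC = 31.2 · 1.97

61.4640 EBC


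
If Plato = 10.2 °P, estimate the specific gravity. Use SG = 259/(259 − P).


SG = 259/(259 − 10.2)

1.0410


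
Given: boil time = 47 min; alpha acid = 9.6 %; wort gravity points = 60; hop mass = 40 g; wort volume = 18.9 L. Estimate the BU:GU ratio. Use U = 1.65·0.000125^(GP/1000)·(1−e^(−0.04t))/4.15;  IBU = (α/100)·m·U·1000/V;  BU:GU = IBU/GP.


U = 1.65·0.000125^(60/1000)·(1−e^(−0.04·47))/4.15 = 0.1965
IBU = (9.6/100)·40·0.1965·1000/18.9 = 39.9221
BU:GU = 39.9221/60

0.6654


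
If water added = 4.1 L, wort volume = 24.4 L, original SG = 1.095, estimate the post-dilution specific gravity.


SG_new = 1 + (SG_old − 1)·V_old/(V_old + V_water)
pts = (1.095 − 1)·1000·24.4/(24.4 + 4.1) = 81.3333
SG_new = 1 + 81.3333/1000

1.0813


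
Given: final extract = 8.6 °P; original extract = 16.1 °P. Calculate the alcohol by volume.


SG = 259/(259 − P);  ABV = (OG − FG)·131.25
OG = 259/(259 − 16.1) = 1.0663
FG = 259/(259 − 8.6) = 1.0343
ABV = (1.0663 − 1.0343)·131.25

4.1918 % ABV


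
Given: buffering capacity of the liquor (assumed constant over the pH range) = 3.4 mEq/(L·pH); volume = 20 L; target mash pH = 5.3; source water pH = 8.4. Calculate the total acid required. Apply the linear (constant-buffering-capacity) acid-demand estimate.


acid = buffering capacity · (pH_source − pH_target) · V
acid = 3.4 · (8.4 − 5.3) · 20

210.8000 mEq


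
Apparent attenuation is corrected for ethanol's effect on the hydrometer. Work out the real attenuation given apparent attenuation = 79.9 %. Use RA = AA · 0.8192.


RA = 79.9 · 0.8192

65.4541 %


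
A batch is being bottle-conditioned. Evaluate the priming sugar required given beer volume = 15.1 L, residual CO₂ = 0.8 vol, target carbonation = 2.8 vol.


sugar = (target − residual)·4.0·V
sugar = (2.8 − 0.8)·4.0·15.1

120.8000 g


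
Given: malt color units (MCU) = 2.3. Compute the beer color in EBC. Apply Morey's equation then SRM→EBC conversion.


SRM = 1.4922·MCU^0.6859;  EBC = SRM·1.97
SRM = 1.4922·2.3^0.6859 = 2.6420
EBC = 2.6420·1.97

5.2048 EBC


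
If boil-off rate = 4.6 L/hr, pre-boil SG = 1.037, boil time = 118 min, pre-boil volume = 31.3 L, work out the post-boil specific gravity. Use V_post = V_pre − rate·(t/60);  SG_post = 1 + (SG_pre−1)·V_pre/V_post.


V_post = 31.3 − 4.6·(118/60) = 22.2533
SG_post = 1 + (1.037 − 1)·31.3/22.2533

1.0520


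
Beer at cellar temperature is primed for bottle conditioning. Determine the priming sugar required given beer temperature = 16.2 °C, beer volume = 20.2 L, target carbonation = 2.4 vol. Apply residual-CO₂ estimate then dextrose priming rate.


residual = 14.695·(0.01821 + 0.09011·e^(−0.04·T));  sugar = (target − residual)·4.0·V
residual = 14.695·(0.01821 + 0.09011·e^(−0.04·16.2)) = 0.9603
sugar = (2.4 − 0.9603)·4.0·20.2

116.3314 g


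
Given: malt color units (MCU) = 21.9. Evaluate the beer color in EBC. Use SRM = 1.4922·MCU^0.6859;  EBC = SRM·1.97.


SRM = 1.4922·21.9^0.6859 = 12.3947
EBC = 12.3947·1.97

24.4177 EBC


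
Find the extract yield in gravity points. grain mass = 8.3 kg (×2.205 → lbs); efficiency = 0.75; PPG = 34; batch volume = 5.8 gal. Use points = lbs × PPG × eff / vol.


lbs = 8.3 × 2.205 = 18.3015
points = 18.3015 × 34 × 0.75 / 5.8

80.4635 points


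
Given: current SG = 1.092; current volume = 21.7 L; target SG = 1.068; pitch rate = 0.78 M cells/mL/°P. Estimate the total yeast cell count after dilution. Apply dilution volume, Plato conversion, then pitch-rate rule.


V_w = V·((SG_c−1)/(SG_t−1)−1);  °P = 259 − 259/SG_t;  cells = rate·(V+V_w)·°P
V_w = 21.7·((1.092−1)/(1.068−1)−1) = 7.6588
V_final = 21.7 + 7.6588 = 29.3588
°P = 259 − 259/1.068 = 16.4906
cells = 0.78·29.3588·16.4906

377.6336 billion cells


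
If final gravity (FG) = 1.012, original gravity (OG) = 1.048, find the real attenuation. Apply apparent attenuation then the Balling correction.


AA = (OG−FG)/(OG−1)·100;  RA = AA·0.8192
AA = (1.048 − 1.012)/(1.048 − 1)·100 = 75.0000
RA = 75.0000·0.8192

61.4400 %


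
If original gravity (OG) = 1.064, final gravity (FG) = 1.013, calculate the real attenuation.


AA = (OG−FG)/(OG−1)·100;  RA = AA·0.8192
AA = (1.064 − 1.013)/(1.064 − 1)·100 = 79.6875
RA = 79.6875·0.8192

65.2800 %


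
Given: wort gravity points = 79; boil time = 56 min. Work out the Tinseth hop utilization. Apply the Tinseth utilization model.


U = 1.65·0.000125^(GP/1000) · (1 − e^(−0.04·t))/4.15
bigness = 1.65·0.000125^(79/1000) = 0.8112
boil_factor = (1 − e^(−0.04·56))/4.15 = 0.2153
U = 0.8112 · 0.2153

0.1747


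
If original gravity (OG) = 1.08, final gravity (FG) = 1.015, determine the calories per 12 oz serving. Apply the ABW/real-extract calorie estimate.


ABW = (OG−FG)·131.25·0.79/FG;  °P = 259 − 259/SG (for OG→OE and FG→AE);  RE = 0.1808·OE + 0.8192·AE;  Cal = (6.9·ABW + 4·(RE−0.1))·FG·3.55
ABW = (1.08 − 1.015)·131.25·0.79/1.015 = 6.6401
OE = 259 − 259/1.08 = 19.1852 °P
AE = 259 − 259/1.015 = 3.8276 °P
RE = 0.1808·19.1852 + 0.8192·3.8276 = 6.6042 °P
Cal = (6.9·6.6401 + 4·(6.6042−0.1))·1.015·3.55

258.8343 kcal


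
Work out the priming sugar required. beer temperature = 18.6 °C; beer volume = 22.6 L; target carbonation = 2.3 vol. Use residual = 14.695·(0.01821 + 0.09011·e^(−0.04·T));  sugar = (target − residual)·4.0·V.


residual = 14.695·(0.01821 + 0.09011·e^(−0.04·18.6)) = 0.8969
sugar = (2.3 − 0.8969)·4.0·22.6

126.8446 g


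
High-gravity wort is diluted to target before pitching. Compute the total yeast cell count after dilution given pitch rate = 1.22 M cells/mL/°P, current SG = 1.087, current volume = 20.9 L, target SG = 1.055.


V_w = V·((SG_c−1)/(SG_t−1)−1);  °P = 259 − 259/SG_t;  cells = rate·(V+V_w)·°P
V_w = 20.9·((1.087−1)/(1.055−1)−1) = 12.1600
V_final = 20.9 + 12.1600 = 33.0600
°P = 259 − 259/1.055 = 13.5024
cells = 1.22·33.0600·13.5024

544.5938 billion cells


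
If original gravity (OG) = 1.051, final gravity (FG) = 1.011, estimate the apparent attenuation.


AA = (OG − FG)/(OG − 1) · 100
AA = (1.051 − 1.011)/(1.051 − 1) · 100

78.4314 %


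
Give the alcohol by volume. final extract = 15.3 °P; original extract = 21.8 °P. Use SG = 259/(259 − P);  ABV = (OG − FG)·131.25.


OG = 259/(259 − 21.8) = 1.0919
FG = 259/(259 − 15.3) = 1.0628
ABV = (1.0919 − 1.0628)·131.25

3.8225 % ABV


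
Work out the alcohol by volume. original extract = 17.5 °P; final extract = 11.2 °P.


SG = 259/(259 − P);  ABV = (OG − FG)·131.25
OG = 259/(259 − 17.5) = 1.0725
FG = 259/(259 − 11.2) = 1.0452
ABV = (1.0725 − 1.0452)·131.25

3.5787 % ABV


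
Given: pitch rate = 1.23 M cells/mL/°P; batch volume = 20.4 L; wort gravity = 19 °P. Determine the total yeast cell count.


cells (billions) = rate · V_L · °P
cells = 1.23 · 20.4 · 19

476.7480 billion cells


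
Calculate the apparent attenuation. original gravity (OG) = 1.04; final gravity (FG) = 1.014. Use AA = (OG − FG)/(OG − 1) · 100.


AA = (1.04 − 1.014)/(1.04 − 1) · 100

65.0000 %


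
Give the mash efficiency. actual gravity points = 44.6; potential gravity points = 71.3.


efficiency = actual / potential × 100
efficiency = 44.6 / 71.3 × 100

62.5526 %


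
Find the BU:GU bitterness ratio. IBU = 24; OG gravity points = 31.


BU:GU = IBU / OG_points
BU:GU = 24 / 31

0.7742


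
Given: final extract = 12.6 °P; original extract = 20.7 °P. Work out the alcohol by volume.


SG = 259/(259 − P);  ABV = (OG − FG)·131.25
OG = 259/(259 − 20.7) = 1.0869
FG = 259/(259 − 12.6) = 1.0511
ABV = (1.0869 − 1.0511)·131.25

4.6894 % ABV


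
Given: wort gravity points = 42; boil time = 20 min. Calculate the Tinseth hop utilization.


U = 1.65·0.000125^(GP/1000) · (1 − e^(−0.04·t))/4.15
bigness = 1.65·0.000125^(42/1000) = 1.1312
boil_factor = (1 − e^(−0.04·20))/4.15 = 0.1327
U = 1.1312 · 0.1327

0.1501


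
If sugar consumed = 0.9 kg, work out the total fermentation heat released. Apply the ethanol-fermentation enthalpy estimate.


Q = m_sugar · 590 kJ/kg
Q = 0.9 · 590

531.0000 kJ


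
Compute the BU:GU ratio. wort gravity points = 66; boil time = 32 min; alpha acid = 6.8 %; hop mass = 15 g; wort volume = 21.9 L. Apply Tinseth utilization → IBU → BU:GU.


U = 1.65·0.000125^(GP/1000)·(1−e^(−0.04t))/4.15;  IBU = (α/100)·m·U·1000/V;  BU:GU = IBU/GP
U = 1.65·0.000125^(66/1000)·(1−e^(−0.04·32))/4.15 = 0.1586
IBU = (6.8/100)·15·0.1586·1000/21.9 = 7.3876
BU:GU = 7.3876/66

0.1119


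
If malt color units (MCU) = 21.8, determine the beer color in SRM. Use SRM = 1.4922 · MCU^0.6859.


SRM = 1.4922 · 21.8^0.6859

12.3559 SRM


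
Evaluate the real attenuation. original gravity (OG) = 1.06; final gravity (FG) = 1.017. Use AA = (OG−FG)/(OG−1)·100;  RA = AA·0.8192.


AA = (1.06 − 1.017)/(1.06 − 1)·100 = 71.6667
RA = 71.6667·0.8192

58.7093 %


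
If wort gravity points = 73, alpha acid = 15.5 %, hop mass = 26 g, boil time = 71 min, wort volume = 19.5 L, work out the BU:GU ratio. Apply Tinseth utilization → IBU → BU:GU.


U = 1.65·0.000125^(GP/1000)·(1−e^(−0.04t))/4.15;  IBU = (α/100)·m·U·1000/V;  BU:GU = IBU/GP
U = 1.65·0.000125^(73/1000)·(1−e^(−0.04·71))/4.15 = 0.1943
IBU = (15.5/100)·26·0.1943·1000/19.5 = 40.1454
BU:GU = 40.1454/73

0.5499


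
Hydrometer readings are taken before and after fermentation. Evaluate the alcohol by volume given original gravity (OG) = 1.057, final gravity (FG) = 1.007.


ABV = (OG − FG) · 131.25
ABV = (1.057 − 1.007) · 131.25

6.5625 % ABV


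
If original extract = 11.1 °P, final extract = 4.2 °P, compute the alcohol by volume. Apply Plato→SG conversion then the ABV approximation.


SG = 259/(259 − P);  ABV = (OG − FG)·131.25
OG = 259/(259 − 11.1) = 1.0448
FG = 259/(259 − 4.2) = 1.0165
ABV = (1.0448 − 1.0165)·131.25

3.7134 % ABV


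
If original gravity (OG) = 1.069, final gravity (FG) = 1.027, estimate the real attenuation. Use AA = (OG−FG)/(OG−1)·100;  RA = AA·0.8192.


AA = (1.069 − 1.027)/(1.069 − 1)·100 = 60.8696
RA = 60.8696·0.8192

49.8643 %


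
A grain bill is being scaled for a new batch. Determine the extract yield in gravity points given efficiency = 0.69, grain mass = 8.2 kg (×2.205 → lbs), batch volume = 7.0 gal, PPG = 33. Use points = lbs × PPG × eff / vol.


lbs = 8.2 × 2.205 = 18.0810
points = 18.0810 × 33 × 0.69 / 7.0

58.8149 points


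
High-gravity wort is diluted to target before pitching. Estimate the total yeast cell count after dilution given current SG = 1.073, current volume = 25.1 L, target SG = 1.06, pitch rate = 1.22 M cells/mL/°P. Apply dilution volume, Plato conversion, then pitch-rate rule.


V_w = V·((SG_c−1)/(SG_t−1)−1);  °P = 259 − 259/SG_t;  cells = rate·(V+V_w)·°P
V_w = 25.1·((1.073−1)/(1.06−1)−1) = 5.4383
V_final = 25.1 + 5.4383 = 30.5383
°P = 259 − 259/1.06 = 14.6604
cells = 1.22·30.5383·14.6604

546.1983 billion cells


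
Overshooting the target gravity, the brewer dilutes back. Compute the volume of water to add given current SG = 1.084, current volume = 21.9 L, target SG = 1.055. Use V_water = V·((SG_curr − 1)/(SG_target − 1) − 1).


V_water = 21.9·((1.084 − 1)/(1.055 − 1) − 1)

11.5473 L


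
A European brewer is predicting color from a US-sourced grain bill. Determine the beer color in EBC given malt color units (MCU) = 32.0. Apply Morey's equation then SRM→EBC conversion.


SRM = 1.4922·MCU^0.6859;  EBC = SRM·1.97
SRM = 1.4922·32.0^0.6859 = 16.0772
EBC = 16.0772·1.97

31.6720 EBC


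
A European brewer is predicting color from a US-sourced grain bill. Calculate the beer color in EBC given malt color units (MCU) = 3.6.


SRM = 1.4922·MCU^0.6859;  EBC = SRM·1.97
SRM = 1.4922·3.6^0.6859 = 3.5925
EBC = 3.5925·1.97

7.0772 EBC


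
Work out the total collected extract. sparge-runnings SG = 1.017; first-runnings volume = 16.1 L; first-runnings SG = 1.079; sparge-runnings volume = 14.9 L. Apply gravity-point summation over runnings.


total = Σ (SG_i − 1)·1000·V_i
first = (1.079 − 1)·1000·16.1 = 1271.9000
sparge = (1.017 − 1)·1000·14.9 = 253.3000
total = 1271.9000 + 253.3000

1525.2000 gravity·L


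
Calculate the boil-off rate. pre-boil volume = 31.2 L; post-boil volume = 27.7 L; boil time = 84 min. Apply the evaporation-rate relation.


rate = (V_pre − V_post) / (t_min/60)
rate = (31.2 − 27.7) / (84/60)

2.5000 L/hr


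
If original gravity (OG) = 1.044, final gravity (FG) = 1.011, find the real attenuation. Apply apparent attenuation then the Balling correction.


AA = (OG−FG)/(OG−1)·100;  RA = AA·0.8192
AA = (1.044 − 1.011)/(1.044 − 1)·100 = 75.0000
RA = 75.0000·0.8192

61.4400 %


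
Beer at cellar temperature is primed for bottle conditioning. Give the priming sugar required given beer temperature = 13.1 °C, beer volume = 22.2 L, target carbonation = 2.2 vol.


residual = 14.695·(0.01821 + 0.09011·e^(−0.04·T));  sugar = (target − residual)·4.0·V
residual = 14.695·(0.01821 + 0.09011·e^(−0.04·13.1)) = 1.0517
sugar = (2.2 − 1.0517)·4.0·22.2

101.9693 g


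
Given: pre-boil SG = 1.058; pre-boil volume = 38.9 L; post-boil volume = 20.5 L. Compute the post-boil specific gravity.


SG_post = 1 + (SG_pre − 1)·V_pre/V_post
pts_pre = (1.058 − 1)·1000 = 58.0000
pts_post = 58.0000·38.9/20.5 = 110.0585
SG_post = 1 + 110.0585/1000

1.1101


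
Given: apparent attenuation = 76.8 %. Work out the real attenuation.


RA = AA · 0.8192
RA = 76.8 · 0.8192

62.9146 %


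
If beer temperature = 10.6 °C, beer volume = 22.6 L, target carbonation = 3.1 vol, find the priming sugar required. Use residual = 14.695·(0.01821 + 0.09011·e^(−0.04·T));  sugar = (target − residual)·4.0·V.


residual = 14.695·(0.01821 + 0.09011·e^(−0.04·10.6)) = 1.1342
sugar = (3.1 − 1.1342)·4.0·22.6

177.7117 g


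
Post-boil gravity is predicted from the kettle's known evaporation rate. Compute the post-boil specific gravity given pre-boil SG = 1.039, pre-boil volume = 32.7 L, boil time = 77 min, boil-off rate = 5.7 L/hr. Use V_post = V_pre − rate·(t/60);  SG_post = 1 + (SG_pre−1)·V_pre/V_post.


V_post = 32.7 − 5.7·(77/60) = 25.3850
SG_post = 1 + (1.039 − 1)·32.7/25.3850

1.0502


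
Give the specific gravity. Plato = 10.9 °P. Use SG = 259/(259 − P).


SG = 259/(259 − 10.9)

1.0439


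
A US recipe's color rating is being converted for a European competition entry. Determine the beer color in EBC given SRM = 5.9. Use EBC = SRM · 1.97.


EBC = 5.9 · 1.97

11.6230 EBC


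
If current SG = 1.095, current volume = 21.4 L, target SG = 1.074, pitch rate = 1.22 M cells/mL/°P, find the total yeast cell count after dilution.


V_w = V·((SG_c−1)/(SG_t−1)−1);  °P = 259 − 259/SG_t;  cells = rate·(V+V_w)·°P
V_w = 21.4·((1.095−1)/(1.074−1)−1) = 6.0730
V_final = 21.4 + 6.0730 = 27.4730
°P = 259 − 259/1.074 = 17.8454
cells = 1.22·27.4730·17.8454

598.1260 billion cells


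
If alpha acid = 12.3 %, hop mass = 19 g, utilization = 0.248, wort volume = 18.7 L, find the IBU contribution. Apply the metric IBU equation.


IBU = (α/100)·mass·U·1000 / V
IBU = (12.3/100)·19·0.248·1000 / 18.7

30.9934 IBU


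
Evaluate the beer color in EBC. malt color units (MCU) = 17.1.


SRM = 1.4922·MCU^0.6859;  EBC = SRM·1.97
SRM = 1.4922·17.1^0.6859 = 10.4602
EBC = 10.4602·1.97

20.6066 EBC


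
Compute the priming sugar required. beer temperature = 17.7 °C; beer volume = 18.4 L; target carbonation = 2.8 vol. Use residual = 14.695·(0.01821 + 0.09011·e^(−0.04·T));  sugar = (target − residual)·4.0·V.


residual = 14.695·(0.01821 + 0.09011·e^(−0.04·17.7)) = 0.9199
sugar = (2.8 − 0.9199)·4.0·18.4

138.3740 g


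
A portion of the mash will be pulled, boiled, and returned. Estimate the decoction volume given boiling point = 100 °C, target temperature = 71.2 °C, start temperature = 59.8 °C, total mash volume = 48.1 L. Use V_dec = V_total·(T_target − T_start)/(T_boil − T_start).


V_dec = 48.1·(71.2 − 59.8)/(100 − 59.8)

13.6403 L


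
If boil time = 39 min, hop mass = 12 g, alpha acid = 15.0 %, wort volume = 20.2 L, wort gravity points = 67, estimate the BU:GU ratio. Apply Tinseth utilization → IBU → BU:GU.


U = 1.65·0.000125^(GP/1000)·(1−e^(−0.04t))/4.15;  IBU = (α/100)·m·U·1000/V;  BU:GU = IBU/GP
U = 1.65·0.000125^(67/1000)·(1−e^(−0.04·39))/4.15 = 0.1720
IBU = (15.0/100)·12·0.1720·1000/20.2 = 15.3251
BU:GU = 15.3251/67

0.2287


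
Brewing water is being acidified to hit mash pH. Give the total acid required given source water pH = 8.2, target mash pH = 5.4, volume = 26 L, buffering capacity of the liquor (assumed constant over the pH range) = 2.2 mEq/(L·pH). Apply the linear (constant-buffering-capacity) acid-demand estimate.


acid = buffering capacity · (pH_source − pH_target) · V
acid = 2.2 · (8.2 − 5.4) · 26

160.1600 mEq


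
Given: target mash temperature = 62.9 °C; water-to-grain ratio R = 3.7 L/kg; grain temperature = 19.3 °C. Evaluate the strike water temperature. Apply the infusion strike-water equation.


T_strike = (0.41/R)·(T_mash − T_grain) + T_mash
T_strike = (0.41/3.7)·(62.9 − 19.3) + 62.9

67.7314 °C


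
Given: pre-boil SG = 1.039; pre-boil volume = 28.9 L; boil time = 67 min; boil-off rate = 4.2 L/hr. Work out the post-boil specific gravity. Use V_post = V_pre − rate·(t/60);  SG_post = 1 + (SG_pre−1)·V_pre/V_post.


V_post = 28.9 − 4.2·(67/60) = 24.2100
SG_post = 1 + (1.039 − 1)·28.9/24.2100

1.0466


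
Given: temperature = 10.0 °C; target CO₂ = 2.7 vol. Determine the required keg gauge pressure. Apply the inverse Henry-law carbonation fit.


psi = vols/(0.01821 + 0.09011·e^(−0.04·T)) − 14.695
psi = 2.7/(0.01821 + 0.09011·e^(−0.04·10.0)) − 14.695

19.6507 psi


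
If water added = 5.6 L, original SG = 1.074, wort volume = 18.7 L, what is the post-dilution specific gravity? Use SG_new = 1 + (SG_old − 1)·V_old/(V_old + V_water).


pts = (1.074 − 1)·1000·18.7/(18.7 + 5.6) = 56.9465
SG_new = 1 + 56.9465/1000

1.0569


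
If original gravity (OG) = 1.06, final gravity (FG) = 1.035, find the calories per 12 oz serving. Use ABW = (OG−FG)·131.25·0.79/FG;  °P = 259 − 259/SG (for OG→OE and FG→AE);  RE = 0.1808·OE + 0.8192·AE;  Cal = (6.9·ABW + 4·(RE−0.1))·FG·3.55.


ABW = (1.06 − 1.035)·131.25·0.79/1.035 = 2.5045
OE = 259 − 259/1.06 = 14.6604 °P
AE = 259 − 259/1.035 = 8.7585 °P
RE = 0.1808·14.6604 + 0.8192·8.7585 = 9.8255 °P
Cal = (6.9·2.5045 + 4·(9.8255−0.1))·1.035·3.55

206.4316 kcal
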